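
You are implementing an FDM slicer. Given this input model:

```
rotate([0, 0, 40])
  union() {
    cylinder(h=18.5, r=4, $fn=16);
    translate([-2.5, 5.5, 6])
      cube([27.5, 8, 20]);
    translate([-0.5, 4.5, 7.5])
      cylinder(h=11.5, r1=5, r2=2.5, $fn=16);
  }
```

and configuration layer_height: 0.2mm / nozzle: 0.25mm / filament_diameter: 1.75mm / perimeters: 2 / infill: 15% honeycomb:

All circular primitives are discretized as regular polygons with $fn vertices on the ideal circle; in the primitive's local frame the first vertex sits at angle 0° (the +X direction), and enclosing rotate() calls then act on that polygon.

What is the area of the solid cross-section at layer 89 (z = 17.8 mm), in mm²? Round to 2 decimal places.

At z = 17.8 mm: the cylinder: section is a regular 16-gon, circumradius r=4 (area = (16/2)·4.000²·sin(360°/16) = 48.98 mm²); the 27.5×8 cube at (-2.5, 5.5) contributes its full rectangle (area 220.00 mm²); the cone at (-0.5, 4.5): at t=0.896 of its height the radius interpolates to r₁+(r₂−r₁)t = 2.761, giving a regular 16-gon of that circumradius (area = (16/2)·2.761²·sin(360°/16) = 23.34 mm²); Combining (union): the regions partially overlap — summed areas 292.32 mm² minus the doubly-counted overlap 13.17 mm² gives 279.15 mm² — area = 279.15 mm²; (whole slice rotated 40° about Z — lengths, areas and connectivity unchanged). Overall, the cross-section is a single solid region. Net area = 279.15 mm².

279.15 mm²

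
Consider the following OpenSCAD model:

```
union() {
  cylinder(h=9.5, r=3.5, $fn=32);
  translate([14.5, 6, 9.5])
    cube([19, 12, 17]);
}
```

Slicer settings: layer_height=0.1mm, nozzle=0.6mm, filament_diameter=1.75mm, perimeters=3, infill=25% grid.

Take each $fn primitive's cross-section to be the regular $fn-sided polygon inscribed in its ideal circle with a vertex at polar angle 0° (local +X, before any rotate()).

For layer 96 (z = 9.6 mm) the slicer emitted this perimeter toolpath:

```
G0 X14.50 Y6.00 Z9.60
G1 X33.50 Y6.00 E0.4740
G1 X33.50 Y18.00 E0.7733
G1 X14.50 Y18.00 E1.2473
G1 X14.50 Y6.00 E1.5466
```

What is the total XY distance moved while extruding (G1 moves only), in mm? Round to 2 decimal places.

Sum the Euclidean lengths of each G1 segment: total = 62.00 mm.

62.00 mm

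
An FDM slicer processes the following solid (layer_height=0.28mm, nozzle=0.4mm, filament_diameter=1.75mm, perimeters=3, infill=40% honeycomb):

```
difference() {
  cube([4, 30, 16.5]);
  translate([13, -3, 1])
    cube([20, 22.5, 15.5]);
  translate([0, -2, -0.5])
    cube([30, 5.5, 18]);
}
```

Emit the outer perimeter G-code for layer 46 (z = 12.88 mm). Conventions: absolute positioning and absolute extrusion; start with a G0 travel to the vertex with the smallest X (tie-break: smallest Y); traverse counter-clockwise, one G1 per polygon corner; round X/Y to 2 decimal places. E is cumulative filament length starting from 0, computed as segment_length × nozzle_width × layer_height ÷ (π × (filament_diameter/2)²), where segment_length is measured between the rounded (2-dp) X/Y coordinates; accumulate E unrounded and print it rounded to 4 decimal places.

G0 X0.00 Y3.50 Z12.88
G1 X4.00 Y3.50 E0.1863
G1 X4.00 Y30.00 E1.4202
G1 X0.00 Y30.00 E1.6065
G1 X0.00 Y3.50 E2.8404

At z = 12.88 mm: the cube is present — its section is the full 4×30 rectangle; the cube at (13, -3) (footprint 20×22.5) is included at this height; the cube at (0, -2) is present — its section is the full 30×5.5 rectangle; Subtracting the remaining from the first: starting from the 4×30 cube, the 20×22.5 cube at (13, -3) misses the remaining region (no effect); the 30×5.5 cube at (0, -2) partially overlaps it — only the 14.00 mm² overlap (of its 165.00 mm²) is removed, clipping the outline — 1 connected region. The outline is a single polygon with 4 vertices. Extrusion per mm of travel: 0.4 × 0.28 / (π × 0.875²) = 0.046564. Accumulating E over each segment gives final E = 2.8404.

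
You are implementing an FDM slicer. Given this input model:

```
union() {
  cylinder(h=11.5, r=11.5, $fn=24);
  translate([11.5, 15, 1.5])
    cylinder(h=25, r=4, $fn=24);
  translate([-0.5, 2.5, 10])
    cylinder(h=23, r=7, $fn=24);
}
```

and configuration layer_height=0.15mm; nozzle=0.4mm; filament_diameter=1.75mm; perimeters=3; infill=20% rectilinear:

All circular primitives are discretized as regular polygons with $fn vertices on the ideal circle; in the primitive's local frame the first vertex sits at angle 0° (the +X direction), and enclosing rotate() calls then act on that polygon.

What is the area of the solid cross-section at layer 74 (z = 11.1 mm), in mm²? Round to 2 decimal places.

460.44 mm²

At z = 11.1 mm: the r=11.5 cylinder contributes a regular 24-gon of circumradius 11.5 (area = (24/2)·11.500²·sin(360°/24) = 410.75 mm²); the r=4 cylinder at (11.5, 15) gives a regular 24-gon of circumradius 4 (constant along its height) (area = (24/2)·4.000²·sin(360°/24) = 49.69 mm²); the r=7 cylinder at (-0.5, 2.5) gives a regular 24-gon of circumradius 7 (constant along its height) (area = (24/2)·7.000²·sin(360°/24) = 152.19 mm²); Combining (union): the regions partially overlap — summed areas 612.62 mm² minus the doubly-counted overlap 152.19 mm² gives 460.44 mm² — area = 460.44 mm². Overall, the cross-section has 2 separate islands. Net area = 460.44 mm².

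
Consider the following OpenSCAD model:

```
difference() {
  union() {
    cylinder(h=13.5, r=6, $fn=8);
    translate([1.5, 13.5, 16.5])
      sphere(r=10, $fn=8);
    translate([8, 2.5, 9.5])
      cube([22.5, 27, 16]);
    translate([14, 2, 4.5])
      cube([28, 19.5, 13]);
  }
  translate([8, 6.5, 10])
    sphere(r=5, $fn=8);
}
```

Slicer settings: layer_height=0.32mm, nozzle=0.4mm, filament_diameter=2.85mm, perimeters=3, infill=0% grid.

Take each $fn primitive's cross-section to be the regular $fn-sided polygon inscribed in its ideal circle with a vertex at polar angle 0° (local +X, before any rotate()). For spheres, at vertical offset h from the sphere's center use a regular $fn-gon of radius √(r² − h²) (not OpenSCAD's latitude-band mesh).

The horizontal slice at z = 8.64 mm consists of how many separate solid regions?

At z = 8.64 mm: the cylinder: section is a regular 8-gon, circumradius r=6; the r=10 sphere at (1.5, 13.5) slices to a regular 8-gon of circumradius 6.182 (√(r²−h²) with h=7.86 from center); the cube at (8, 2.5) is not intersected at this z (z outside [9.5, 25.5]); the 28×19.5 cube at (14, 2) contributes its full rectangle; Combining (union): the 3 present regions are separate (no shared area or edge), so areas and boundary lengths simply add and each stays a separate island — 3 connected regions; the sphere at (8, 6.5): section is a regular 8-gon, circumradius = √(r²−h²) = √(5²−1.36²) = 4.811; After the difference (first − rest): starting from that combined region, the r=5 sphere at (8, 6.5) partially overlaps it — only the 2.65 mm² overlap (of its 65.48 mm²) is removed, clipping the outline — 3 connected regions. The result has 3 disconnected regions.

3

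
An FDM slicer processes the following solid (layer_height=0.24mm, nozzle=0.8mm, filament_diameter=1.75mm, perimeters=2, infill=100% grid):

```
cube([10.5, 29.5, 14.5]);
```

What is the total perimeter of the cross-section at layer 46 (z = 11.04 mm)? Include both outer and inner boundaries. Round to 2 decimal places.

80.00 mm

At z = 11.04 mm: the cube (footprint 10.5×29.5) is included at this height (perimeter 80.00 mm). Overall, the cross-section is a single solid region. Total boundary length (outer) = 80.00 mm.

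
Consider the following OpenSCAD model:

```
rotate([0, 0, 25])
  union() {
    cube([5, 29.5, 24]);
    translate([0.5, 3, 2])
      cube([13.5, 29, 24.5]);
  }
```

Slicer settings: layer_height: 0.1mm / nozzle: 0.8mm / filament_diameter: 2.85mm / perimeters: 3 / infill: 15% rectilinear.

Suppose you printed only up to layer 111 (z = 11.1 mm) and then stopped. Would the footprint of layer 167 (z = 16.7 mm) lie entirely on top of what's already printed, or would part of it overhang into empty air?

Compare the two slices. At z = 11.1: the 5×29.5 cube contributes its full rectangle (area 147.50 mm²); the cube at (0.5, 3) (footprint 13.5×29) is included at this height (area 391.50 mm²); Combining (union): the regions partially overlap — summed areas 539.00 mm² minus the doubly-counted overlap 119.25 mm² gives 419.75 mm² — area = 419.75 mm²; (rotated 25° about Z; rotation is an isometry so areas/perimeters/island counts are preserved). At z = 16.7: the 5×29.5 cube contributes its full rectangle (area 147.50 mm²); the cube at (0.5, 3) (footprint 13.5×29) is included at this height (area 391.50 mm²); Merging all regions: the regions partially overlap — summed areas 539.00 mm² minus the doubly-counted overlap 119.25 mm² gives 419.75 mm² — area = 419.75 mm²; (whole slice rotated 25° about Z — lengths, areas and connectivity unchanged). Checking containment: the cross-section at z = 16.7 is a subset of the cross-section at z = 11.1.

entirely on top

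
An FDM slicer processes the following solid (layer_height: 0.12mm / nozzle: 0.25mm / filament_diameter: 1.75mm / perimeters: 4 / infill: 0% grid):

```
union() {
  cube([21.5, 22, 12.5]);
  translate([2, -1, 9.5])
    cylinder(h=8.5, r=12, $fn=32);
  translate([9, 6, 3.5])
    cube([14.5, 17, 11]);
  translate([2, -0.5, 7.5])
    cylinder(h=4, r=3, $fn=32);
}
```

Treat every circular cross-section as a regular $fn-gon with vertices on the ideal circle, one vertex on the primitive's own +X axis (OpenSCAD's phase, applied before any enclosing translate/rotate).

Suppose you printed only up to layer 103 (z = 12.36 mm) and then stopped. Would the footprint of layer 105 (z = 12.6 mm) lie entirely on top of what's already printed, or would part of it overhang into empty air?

entirely on top

Compare the two slices. At z = 12.36: the cube (footprint 21.5×22) is included at this height (area 473.00 mm²); the cylinder at (2, -1): section is a regular 32-gon, circumradius r=12 (area = (32/2)·12.000²·sin(360°/32) = 449.49 mm²); the 14.5×17 cube at (9, 6) contributes its full rectangle (area 246.50 mm²); the cylinder at (2, -0.5) is not intersected at this z (z outside [7.5, 11.5]); Merging all regions: the regions partially overlap — summed areas 1168.99 mm² minus the doubly-counted overlap 322.22 mm² gives 846.76 mm² — area = 846.76 mm². At z = 12.6: the cube is not intersected at this z (z outside [0, 12.5]); the cylinder at (2, -1): section is a regular 32-gon, circumradius r=12 (area = (32/2)·12.000²·sin(360°/32) = 449.49 mm²); the cube at (9, 6) is present — its section is the full 14.5×17 rectangle (area 246.50 mm²); the cylinder at (2, -0.5) is not intersected at this z (z outside [7.5, 11.5]); Combining (union): the regions partially overlap — summed areas 695.99 mm² minus the doubly-counted overlap 4.02 mm² gives 691.97 mm² — area = 691.97 mm². Checking containment: the cross-section at z = 12.6 is a subset of the cross-section at z = 12.36.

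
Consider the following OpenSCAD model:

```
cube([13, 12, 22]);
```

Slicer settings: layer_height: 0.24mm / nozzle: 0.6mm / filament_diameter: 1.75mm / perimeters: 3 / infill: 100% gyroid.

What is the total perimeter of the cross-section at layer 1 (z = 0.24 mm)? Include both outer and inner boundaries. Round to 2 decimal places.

At z = 0.24 mm: the 13×12 cube contributes its full rectangle (perimeter 50.00 mm). Overall, the cross-section is a single solid region. Total boundary length (outer) = 50.00 mm.

50.00 mm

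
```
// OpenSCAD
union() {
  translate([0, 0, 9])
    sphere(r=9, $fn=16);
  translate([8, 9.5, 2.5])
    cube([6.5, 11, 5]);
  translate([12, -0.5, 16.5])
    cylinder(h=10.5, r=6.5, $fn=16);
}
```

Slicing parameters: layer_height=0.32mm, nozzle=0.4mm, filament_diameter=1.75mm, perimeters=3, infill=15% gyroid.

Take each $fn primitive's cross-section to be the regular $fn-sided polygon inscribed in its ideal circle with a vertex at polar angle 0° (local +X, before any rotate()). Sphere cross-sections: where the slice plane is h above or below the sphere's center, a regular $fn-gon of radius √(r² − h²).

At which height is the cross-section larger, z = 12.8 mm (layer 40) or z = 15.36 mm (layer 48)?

layer 40 (z = 12.8 mm)

Layer 40 (z = 12.8): the r=9 sphere contributes a regular 16-gon of circumradius √(9²−3.8²) = 8.158 (area = (16/2)·8.158²·sin(360°/16) = 203.77 mm²); the cube at (8, 9.5) is not intersected at this z (z outside [2.5, 7.5]); the cylinder at (12, -0.5) is not intersected at this z (z outside [16.5, 27]); Merging all regions: only the r=9 sphere is present, so the union is just that shape — area = 203.77 mm². So its area = 203.77 mm². Layer 48 (z = 15.36): the r=9 sphere slices to a regular 16-gon of circumradius 6.368 (√(r²−h²) with h=6.36 from center) (area = (16/2)·6.368²·sin(360°/16) = 124.14 mm²); the cube at (8, 9.5) does not reach this height (z outside [2.5, 7.5]); the cylinder at (12, -0.5) does not reach this height (z outside [16.5, 27]); Taking the union: only the r=9 sphere is present, so the union is just that shape — area = 124.14 mm². So its area = 124.14 mm². Layer 40 is larger (203.77 vs 124.14 mm²).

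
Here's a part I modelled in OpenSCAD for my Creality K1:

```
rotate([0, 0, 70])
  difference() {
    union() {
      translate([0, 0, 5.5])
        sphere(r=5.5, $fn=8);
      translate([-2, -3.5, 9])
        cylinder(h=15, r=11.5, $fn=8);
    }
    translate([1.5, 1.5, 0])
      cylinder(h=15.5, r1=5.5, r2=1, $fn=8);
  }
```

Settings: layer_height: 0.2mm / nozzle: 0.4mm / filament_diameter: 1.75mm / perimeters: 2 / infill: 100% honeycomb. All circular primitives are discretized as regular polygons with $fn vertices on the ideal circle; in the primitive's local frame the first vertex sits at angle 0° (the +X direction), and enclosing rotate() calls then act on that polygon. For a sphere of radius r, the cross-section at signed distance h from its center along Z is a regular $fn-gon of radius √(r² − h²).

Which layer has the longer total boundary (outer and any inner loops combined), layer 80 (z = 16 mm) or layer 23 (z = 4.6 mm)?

layer 80 (z = 16 mm)

Layer 80 (z = 16): the sphere does not reach this height (|z−center|=10.500 > r=5.5); the r=11.5 cylinder at (-2, -3.5) gives a regular 8-gon of circumradius 11.5 (constant along its height) (perimeter = 2·8·11.500·sin(180°/8) = 70.41 mm); Taking the union: only the r=11.5 cylinder at (-2, -3.5) is present, so the union is just that shape — boundary = 70.41 mm; the cone at (1.5, 1.5) is not intersected at this z (z outside [0, 15.5]); After the difference (first − rest): none of the subtracted shapes is present at this height, so that combined region is unchanged — boundary = 70.41 mm; (rotated 70° about Z; rotation is an isometry so areas/perimeters/island counts are preserved). So its perimeter = 70.41 mm. Layer 23 (z = 4.6): the sphere: section is a regular 8-gon, circumradius = √(r²−h²) = √(5.5²−0.9²) = 5.426 (perimeter = 2·8·5.426·sin(180°/8) = 33.22 mm); the cylinder at (-2, -3.5) is absent (z outside [9, 24]); Combining (union): only the r=5.5 sphere is present, so the union is just that shape — boundary = 33.22 mm; the cone at (1.5, 1.5) (r1=5.5→r2=1) has section circumradius 4.165 here — a regular 8-gon (perimeter = 2·8·4.165·sin(180°/8) = 25.50 mm); Taking the first minus the rest: starting from that combined region, the cone at (1.5, 1.5) partially overlaps it — only the 43.62 mm² overlap (of its 49.05 mm²) is removed, clipping the outline — boundary = 42.79 mm; (rotated 70° about Z; rotation is an isometry so areas/perimeters/island counts are preserved). So its perimeter = 42.79 mm. Layer 80 is larger (70.41 vs 42.79 mm).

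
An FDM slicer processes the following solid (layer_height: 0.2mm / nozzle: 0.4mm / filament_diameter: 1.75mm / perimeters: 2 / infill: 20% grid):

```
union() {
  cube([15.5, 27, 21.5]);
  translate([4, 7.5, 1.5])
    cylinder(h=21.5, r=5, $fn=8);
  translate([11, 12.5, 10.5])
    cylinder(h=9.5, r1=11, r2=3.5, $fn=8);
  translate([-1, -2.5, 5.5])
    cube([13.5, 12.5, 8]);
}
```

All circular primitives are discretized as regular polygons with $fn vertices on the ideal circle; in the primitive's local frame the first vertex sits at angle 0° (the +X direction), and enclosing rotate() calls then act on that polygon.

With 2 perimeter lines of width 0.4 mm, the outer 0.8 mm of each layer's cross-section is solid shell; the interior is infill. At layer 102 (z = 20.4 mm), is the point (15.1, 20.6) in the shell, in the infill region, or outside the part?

shell

At z = 20.4 mm: the cube (footprint 15.5×27) is included at this height; the r=5 cylinder at (4, 7.5) gives a regular 8-gon of circumradius 5 (constant along its height); the cone at (11, 12.5) is not intersected at this z (z outside [10.5, 20]); the cube at (-1, -2.5) does not reach this height (z outside [5.5, 13.5]); Merging all regions: the regions partially overlap (shared area 68.30 mm²), so overlapping operands fuse into one piece — 1 connected region. Overall, the cross-section is a single solid region. The nearest boundary edge runs (15.50, 27.00)→(15.50, 0.00); distance from the point to it = 0.40 mm. The point is inside the cross-section, 0.40 mm from the nearest boundary — within the 0.8 mm shell band (2 × 0.4).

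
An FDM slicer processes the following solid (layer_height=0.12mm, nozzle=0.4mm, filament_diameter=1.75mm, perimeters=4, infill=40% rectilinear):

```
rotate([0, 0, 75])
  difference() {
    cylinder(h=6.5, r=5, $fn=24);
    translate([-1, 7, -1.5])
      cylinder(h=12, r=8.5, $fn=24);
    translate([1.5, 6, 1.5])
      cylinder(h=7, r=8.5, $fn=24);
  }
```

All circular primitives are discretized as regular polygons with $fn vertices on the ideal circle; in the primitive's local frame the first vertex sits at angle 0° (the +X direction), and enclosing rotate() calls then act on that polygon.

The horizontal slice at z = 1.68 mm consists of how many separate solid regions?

At z = 1.68 mm: the r=5 cylinder contributes a regular 24-gon of circumradius 5; the r=8.5 cylinder at (-1, 7) gives a regular 24-gon of circumradius 8.5 (constant along its height); the r=8.5 cylinder at (1.5, 6) gives a regular 24-gon of circumradius 8.5 (constant along its height); After the difference (first − rest): starting from the r=5 cylinder, the r=8.5 cylinder at (-1, 7) partially overlaps it — only the 47.40 mm² overlap (of its 224.40 mm²) is removed, clipping the outline; the r=8.5 cylinder at (1.5, 6) partially overlaps it — only the 9.79 mm² overlap (of its 224.40 mm²) is removed, clipping the outline — 1 connected region; (rotated 75° about Z; rotation is an isometry so areas/perimeters/island counts are preserved). The result has 1 disconnected region.

1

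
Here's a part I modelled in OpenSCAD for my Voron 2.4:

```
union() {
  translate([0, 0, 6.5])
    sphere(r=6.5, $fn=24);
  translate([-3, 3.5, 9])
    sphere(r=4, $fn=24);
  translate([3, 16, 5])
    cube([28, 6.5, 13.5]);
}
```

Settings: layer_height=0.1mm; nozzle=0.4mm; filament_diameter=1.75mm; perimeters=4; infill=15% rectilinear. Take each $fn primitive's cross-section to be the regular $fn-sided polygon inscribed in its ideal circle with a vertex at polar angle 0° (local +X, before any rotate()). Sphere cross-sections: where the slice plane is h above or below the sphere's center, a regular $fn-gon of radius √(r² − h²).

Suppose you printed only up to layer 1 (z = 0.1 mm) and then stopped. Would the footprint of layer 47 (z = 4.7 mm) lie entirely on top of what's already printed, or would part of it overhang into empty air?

Compare the two slices. At z = 0.1: the sphere: section is a regular 24-gon, circumradius = √(r²−h²) = √(6.5²−6.4²) = 1.136 (area = (24/2)·1.136²·sin(360°/24) = 4.01 mm²); the sphere at (-3, 3.5) does not reach this height (|z−center|=8.900 > r=4); the cube at (3, 16) is absent (z outside [5, 18.5]); Merging all regions: only the r=6.5 sphere is present, so the union is just that shape — area = 4.01 mm². At z = 4.7: the r=6.5 sphere slices to a regular 24-gon of circumradius 6.246 (√(r²−h²) with h=1.8 from center) (area = (24/2)·6.246²·sin(360°/24) = 121.16 mm²); the sphere at (-3, 3.5) is not intersected at this z (|z−center|=4.300 > r=4); the cube at (3, 16) does not reach this height (z outside [5, 18.5]); Combining (union): only the r=6.5 sphere is present, so the union is just that shape — area = 121.16 mm². Checking containment: at z = 4.7 the cross-section extends beyond the z = 0.1 cross-section by about 117.15 mm².

part overhangs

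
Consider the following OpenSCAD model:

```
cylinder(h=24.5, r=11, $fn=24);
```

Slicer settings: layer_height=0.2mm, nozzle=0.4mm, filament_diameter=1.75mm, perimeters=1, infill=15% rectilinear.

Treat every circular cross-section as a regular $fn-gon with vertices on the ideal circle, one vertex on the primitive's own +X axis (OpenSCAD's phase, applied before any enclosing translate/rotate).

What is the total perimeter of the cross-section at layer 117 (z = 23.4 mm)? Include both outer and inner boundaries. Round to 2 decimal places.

At z = 23.4 mm: the cylinder: section is a regular 24-gon, circumradius r=11 (perimeter = 2·24·11.000·sin(180°/24) = 68.92 mm). Overall, the cross-section is a single solid region. Total boundary length (outer) = 68.92 mm.

68.92 mm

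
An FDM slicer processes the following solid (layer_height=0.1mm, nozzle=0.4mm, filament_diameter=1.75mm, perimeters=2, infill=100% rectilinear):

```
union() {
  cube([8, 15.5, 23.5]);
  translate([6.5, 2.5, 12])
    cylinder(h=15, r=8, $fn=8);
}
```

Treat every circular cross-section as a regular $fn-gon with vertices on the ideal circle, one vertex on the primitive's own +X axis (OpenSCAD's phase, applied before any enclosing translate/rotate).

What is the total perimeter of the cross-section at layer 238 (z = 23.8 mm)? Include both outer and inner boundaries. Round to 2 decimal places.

At z = 23.8 mm: the cube is not intersected at this z (z outside [0, 23.5]); the cylinder at (6.5, 2.5): section is a regular 8-gon, circumradius r=8 (perimeter = 2·8·8.000·sin(180°/8) = 48.98 mm); Taking the union: only the r=8 cylinder at (6.5, 2.5) is present, so the union is just that shape — boundary = 48.98 mm. Overall, the cross-section is a single solid region. Total boundary length (outer) = 48.98 mm.

48.98 mm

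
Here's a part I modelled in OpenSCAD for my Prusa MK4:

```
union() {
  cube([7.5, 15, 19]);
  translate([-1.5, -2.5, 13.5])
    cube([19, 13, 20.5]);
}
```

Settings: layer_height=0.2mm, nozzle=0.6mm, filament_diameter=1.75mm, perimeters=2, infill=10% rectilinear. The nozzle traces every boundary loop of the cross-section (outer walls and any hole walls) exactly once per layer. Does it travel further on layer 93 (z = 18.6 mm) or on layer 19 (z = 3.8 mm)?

layer 93 (z = 18.6 mm)

Layer 93 (z = 18.6): the cube is present — its section is the full 7.5×15 rectangle (perimeter 45.00 mm); the 19×13 cube at (-1.5, -2.5) contributes its full rectangle (perimeter 64.00 mm); Taking the union: the regions partially overlap (shared area 78.75 mm²), so the edge portions inside another operand are dropped and the merged outline is re-measured after clipping — boundary = 73.00 mm. So its perimeter = 73.00 mm. Layer 19 (z = 3.8): the cube is present — its section is the full 7.5×15 rectangle (perimeter 45.00 mm); the cube at (-1.5, -2.5) is not intersected at this z (z outside [13.5, 34]); Taking the union: only the 7.5×15 cube is present, so the union is just that shape — boundary = 45.00 mm. So its perimeter = 45.00 mm. Layer 93 is larger (73.00 vs 45.00 mm).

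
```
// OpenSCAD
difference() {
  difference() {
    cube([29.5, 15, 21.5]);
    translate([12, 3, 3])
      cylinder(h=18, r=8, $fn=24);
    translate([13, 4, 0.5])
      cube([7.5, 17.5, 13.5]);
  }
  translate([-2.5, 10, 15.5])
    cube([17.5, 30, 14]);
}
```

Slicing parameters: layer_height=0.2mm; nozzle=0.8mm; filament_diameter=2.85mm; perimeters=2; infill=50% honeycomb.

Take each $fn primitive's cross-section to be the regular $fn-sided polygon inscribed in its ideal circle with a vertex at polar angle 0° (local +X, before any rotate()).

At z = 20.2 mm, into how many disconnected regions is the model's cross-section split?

At z = 20.2 mm: the cube is present — its section is the full 29.5×15 rectangle; the cylinder at (12, 3): section is a regular 24-gon, circumradius r=8; the cube at (13, 4) is absent (z outside [0.5, 14]); Subtracting the remaining from the first: starting from the 29.5×15 cube, the r=8 cylinder at (12, 3) partially overlaps it — only the 145.96 mm² overlap (of its 198.77 mm²) is removed, clipping the outline — 1 connected region; the cube at (-2.5, 10) is present — its section is the full 17.5×30 rectangle; After the difference (first − rest): starting from that combined region, the 17.5×30 cube at (-2.5, 10) partially overlaps it — only the 70.29 mm² overlap (of its 525.00 mm²) is removed, clipping the outline — 2 connected regions. The result has 2 disconnected regions.

2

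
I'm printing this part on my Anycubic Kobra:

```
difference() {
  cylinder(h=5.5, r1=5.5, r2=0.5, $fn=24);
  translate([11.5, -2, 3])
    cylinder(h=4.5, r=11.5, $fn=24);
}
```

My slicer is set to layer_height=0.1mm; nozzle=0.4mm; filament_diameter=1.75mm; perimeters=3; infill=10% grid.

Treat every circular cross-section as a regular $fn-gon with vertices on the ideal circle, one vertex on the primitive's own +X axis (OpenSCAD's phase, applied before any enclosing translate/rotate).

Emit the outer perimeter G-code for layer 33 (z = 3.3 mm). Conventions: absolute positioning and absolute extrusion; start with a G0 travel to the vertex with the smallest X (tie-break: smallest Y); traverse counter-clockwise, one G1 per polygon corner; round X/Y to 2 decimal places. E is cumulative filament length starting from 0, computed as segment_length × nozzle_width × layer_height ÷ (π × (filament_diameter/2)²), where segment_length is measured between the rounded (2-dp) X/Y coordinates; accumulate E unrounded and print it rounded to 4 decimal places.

At z = 3.3 mm: the cone: at t=0.600 of its height the radius interpolates to r₁+(r₂−r₁)t = 2.500, giving a regular 24-gon of that circumradius; the r=11.5 cylinder at (11.5, -2) contributes a regular 24-gon of circumradius 11.5; Taking the first minus the rest: starting from the cone, the r=11.5 cylinder at (11.5, -2) partially overlaps it — only the 8.11 mm² overlap (of its 410.75 mm²) is removed, clipping the outline — 1 connected region. The outline is a single polygon with 18 vertices. Extrusion per mm of travel: 0.4 × 0.1 / (π × 0.875²) = 0.016630. Accumulating E over each segment gives final E = 0.2292.

G0 X-2.50 Y0.00 Z3.30
G1 X-2.41 Y-0.65 E0.0109
G1 X-2.17 Y-1.25 E0.0217
G1 X-1.77 Y-1.77 E0.0326
G1 X-1.25 Y-2.17 E0.0435
G1 X-0.65 Y-2.41 E0.0542
G1 X0.00 Y-2.50 E0.0651
G1 X0.06 Y-2.49 E0.0662
G1 X0.00 Y-2.00 E0.0744
G1 X0.39 Y0.98 E0.1243
G1 X0.94 Y2.29 E0.1480
G1 X0.65 Y2.41 E0.1532
G1 X0.00 Y2.50 E0.1641
G1 X-0.65 Y2.41 E0.1750
G1 X-1.25 Y2.17 E0.1858
G1 X-1.77 Y1.77 E0.1967
G1 X-2.17 Y1.25 E0.2076
G1 X-2.41 Y0.65 E0.2183
G1 X-2.50 Y0.00 E0.2292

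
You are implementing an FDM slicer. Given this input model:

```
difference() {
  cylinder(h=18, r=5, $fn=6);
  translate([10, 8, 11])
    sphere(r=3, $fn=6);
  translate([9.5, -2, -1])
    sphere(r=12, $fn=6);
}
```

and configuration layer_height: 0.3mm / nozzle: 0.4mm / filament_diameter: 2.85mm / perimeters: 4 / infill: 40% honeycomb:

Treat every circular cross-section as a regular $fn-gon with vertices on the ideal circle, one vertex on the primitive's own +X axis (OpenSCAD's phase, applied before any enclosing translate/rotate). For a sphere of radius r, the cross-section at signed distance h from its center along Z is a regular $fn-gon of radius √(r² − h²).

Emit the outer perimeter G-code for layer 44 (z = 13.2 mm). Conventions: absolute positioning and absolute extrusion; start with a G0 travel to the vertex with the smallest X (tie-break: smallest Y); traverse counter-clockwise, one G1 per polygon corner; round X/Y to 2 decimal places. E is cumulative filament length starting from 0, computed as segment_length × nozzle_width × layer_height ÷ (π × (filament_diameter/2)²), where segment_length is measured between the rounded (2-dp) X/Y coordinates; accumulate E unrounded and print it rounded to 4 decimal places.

At z = 13.2 mm: the cylinder: section is a regular 6-gon, circumradius r=5; the r=3 sphere at (10, 8) slices to a regular 6-gon of circumradius 2.040 (√(r²−h²) with h=2.2 from center); the sphere at (9.5, -2) does not reach this height (|z−center|=14.200 > r=12); Subtracting the remaining from the first: starting from the r=5 cylinder, the r=3 sphere at (10, 8) misses the remaining region (no effect) — 1 connected region. The outline is a single polygon with 6 vertices. Extrusion per mm of travel: 0.4 × 0.3 / (π × 1.425²) = 0.018811. Accumulating E over each segment gives final E = 0.5643.

G0 X-5.00 Y0.00 Z13.20
G1 X-2.50 Y-4.33 E0.0941
G1 X2.50 Y-4.33 E0.1881
G1 X5.00 Y0.00 E0.2822
G1 X2.50 Y4.33 E0.3762
G1 X-2.50 Y4.33 E0.4703
G1 X-5.00 Y0.00 E0.5643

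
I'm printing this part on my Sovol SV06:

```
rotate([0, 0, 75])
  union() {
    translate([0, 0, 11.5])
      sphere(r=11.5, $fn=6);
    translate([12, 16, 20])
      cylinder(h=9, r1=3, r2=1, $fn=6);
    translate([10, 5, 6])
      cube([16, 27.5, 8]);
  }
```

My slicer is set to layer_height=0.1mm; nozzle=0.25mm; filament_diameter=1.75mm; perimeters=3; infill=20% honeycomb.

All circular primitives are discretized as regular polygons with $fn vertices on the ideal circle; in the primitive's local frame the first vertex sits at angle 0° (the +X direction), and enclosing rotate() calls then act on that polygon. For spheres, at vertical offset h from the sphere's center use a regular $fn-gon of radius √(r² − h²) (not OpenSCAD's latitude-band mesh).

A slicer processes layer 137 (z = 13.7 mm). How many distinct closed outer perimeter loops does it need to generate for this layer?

2

At z = 13.7 mm: the r=11.5 sphere contributes a regular 6-gon of circumradius √(11.5²−2.2²) = 11.288; the cone at (12, 16) is not intersected at this z (z outside [20, 29]); the 16×27.5 cube at (10, 5) contributes its full rectangle; Taking the union: the 2 present regions are separate (no shared area or edge), so areas and boundary lengths simply add and each stays a separate island — 2 connected regions; (rotated 75° about Z; rotation is an isometry so areas/perimeters/island counts are preserved). The result has 2 disconnected regions.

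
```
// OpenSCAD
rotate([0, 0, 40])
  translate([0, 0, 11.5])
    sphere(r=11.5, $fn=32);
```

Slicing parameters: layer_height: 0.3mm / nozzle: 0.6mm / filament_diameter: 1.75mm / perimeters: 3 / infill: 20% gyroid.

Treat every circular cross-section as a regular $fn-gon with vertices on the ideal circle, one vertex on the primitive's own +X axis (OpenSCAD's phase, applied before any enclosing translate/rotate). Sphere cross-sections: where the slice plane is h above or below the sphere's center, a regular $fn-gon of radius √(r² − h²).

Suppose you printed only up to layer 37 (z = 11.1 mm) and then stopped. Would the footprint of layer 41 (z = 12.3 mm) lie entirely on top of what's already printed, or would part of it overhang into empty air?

Compare the two slices. At z = 11.1: the r=11.5 sphere contributes a regular 32-gon of circumradius √(11.5²−0.4²) = 11.493 (area = (32/2)·11.493²·sin(360°/32) = 412.31 mm²); (rotated 40° about Z; rotation is an isometry so areas/perimeters/island counts are preserved). At z = 12.3: the r=11.5 sphere slices to a regular 32-gon of circumradius 11.472 (√(r²−h²) with h=0.8 from center) (area = (32/2)·11.472²·sin(360°/32) = 410.81 mm²); (rotated 40° about Z; rotation is an isometry so areas/perimeters/island counts are preserved). Checking containment: the cross-section at z = 12.3 is a subset of the cross-section at z = 11.1.

entirely on top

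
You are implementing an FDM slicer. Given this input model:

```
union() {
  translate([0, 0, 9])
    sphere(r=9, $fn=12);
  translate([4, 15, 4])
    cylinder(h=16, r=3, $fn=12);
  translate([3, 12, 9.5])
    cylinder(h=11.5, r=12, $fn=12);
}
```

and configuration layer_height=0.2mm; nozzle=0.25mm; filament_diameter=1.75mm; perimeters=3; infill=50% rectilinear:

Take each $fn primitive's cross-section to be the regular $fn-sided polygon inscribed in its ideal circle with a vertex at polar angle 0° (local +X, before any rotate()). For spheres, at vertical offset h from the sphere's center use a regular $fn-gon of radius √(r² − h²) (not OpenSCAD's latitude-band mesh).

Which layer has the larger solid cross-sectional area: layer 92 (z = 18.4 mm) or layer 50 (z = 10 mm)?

Layer 92 (z = 18.4): the sphere does not reach this height (|z−center|=9.400 > r=9); the r=3 cylinder at (4, 15) gives a regular 12-gon of circumradius 3 (constant along its height) (area = (12/2)·3.000²·sin(360°/12) = 27.00 mm²); the cylinder at (3, 12): section is a regular 12-gon, circumradius r=12 (area = (12/2)·12.000²·sin(360°/12) = 432.00 mm²); Combining (union): the r=3 cylinder at (4, 15) lies entirely inside the r=12 cylinder at (3, 12), so the union is just the r=12 cylinder at (3, 12) — area = 432.00 mm². So its area = 432.00 mm². Layer 50 (z = 10): the r=9 sphere contributes a regular 12-gon of circumradius √(9²−1²) = 8.944 (area = (12/2)·8.944²·sin(360°/12) = 240.00 mm²); the r=3 cylinder at (4, 15) gives a regular 12-gon of circumradius 3 (constant along its height) (area = (12/2)·3.000²·sin(360°/12) = 27.00 mm²); the cylinder at (3, 12): section is a regular 12-gon, circumradius r=12 (area = (12/2)·12.000²·sin(360°/12) = 432.00 mm²); Merging all regions: the regions partially overlap — summed areas 699.00 mm² minus the doubly-counted overlap 117.07 mm² gives 581.93 mm² — area = 581.93 mm². So its area = 581.93 mm². Layer 50 is larger (581.93 vs 432.00 mm²).

layer 50 (z = 10 mm)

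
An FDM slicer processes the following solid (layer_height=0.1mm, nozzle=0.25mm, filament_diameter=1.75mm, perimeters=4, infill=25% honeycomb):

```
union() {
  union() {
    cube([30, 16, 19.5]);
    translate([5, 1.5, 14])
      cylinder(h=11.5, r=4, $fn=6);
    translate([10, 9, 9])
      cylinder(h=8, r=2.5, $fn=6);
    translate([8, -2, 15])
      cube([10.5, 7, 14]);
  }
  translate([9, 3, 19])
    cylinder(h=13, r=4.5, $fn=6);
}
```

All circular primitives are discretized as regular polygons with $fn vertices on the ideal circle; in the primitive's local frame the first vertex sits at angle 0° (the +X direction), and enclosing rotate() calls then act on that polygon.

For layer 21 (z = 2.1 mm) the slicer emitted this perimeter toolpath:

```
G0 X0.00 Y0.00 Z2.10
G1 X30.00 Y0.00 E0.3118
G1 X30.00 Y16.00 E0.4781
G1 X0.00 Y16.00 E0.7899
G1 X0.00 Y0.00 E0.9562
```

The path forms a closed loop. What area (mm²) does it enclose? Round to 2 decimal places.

480.00 mm²

Apply the shoelace formula to the sequence of (X, Y) vertices; enclosed area = 480.00 mm².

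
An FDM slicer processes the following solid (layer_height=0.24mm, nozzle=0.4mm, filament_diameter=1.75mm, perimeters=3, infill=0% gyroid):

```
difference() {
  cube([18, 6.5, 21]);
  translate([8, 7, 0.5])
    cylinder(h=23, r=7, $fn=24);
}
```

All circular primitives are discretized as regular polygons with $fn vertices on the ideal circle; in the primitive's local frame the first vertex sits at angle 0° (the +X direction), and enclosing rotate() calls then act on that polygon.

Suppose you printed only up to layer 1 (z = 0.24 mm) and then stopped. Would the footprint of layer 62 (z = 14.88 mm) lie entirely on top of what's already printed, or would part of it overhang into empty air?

Compare the two slices. At z = 0.24: the 18×6.5 cube contributes its full rectangle (area 117.00 mm²); the cylinder at (8, 7) is not intersected at this z (z outside [0.5, 23.5]); After the difference (first − rest): none of the subtracted shapes is present at this height, so the 18×6.5 cube is unchanged — area = 117.00 mm². At z = 14.88: the 18×6.5 cube contributes its full rectangle (area 117.00 mm²); the cylinder at (8, 7): section is a regular 24-gon, circumradius r=7 (area = (24/2)·7.000²·sin(360°/24) = 152.19 mm²); Taking the first minus the rest: starting from the 18×6.5 cube (117.00 mm²), the r=7 cylinder at (8, 7) partially overlaps it — only the 69.13 mm² overlap (of its 152.19 mm²) is removed, clipping the outline — area = 47.87 mm². Checking containment: the cross-section at z = 14.88 is a subset of the cross-section at z = 0.24.

entirely on top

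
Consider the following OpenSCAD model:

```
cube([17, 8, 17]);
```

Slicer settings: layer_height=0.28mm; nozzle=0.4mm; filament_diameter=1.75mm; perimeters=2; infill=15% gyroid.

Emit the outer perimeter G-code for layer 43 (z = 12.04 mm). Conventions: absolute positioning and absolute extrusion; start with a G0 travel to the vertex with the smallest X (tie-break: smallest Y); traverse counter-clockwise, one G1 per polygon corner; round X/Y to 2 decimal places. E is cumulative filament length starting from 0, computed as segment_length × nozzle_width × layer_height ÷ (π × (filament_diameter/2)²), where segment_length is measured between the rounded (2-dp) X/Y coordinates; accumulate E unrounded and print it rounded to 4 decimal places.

G0 X0.00 Y0.00 Z12.04
G1 X17.00 Y0.00 E0.7916
G1 X17.00 Y8.00 E1.1641
G1 X0.00 Y8.00 E1.9557
G1 X0.00 Y0.00 E2.3282

At z = 12.04 mm: the 17×8 cube contributes its full rectangle. The outline is a single polygon with 4 vertices. Extrusion per mm of travel: 0.4 × 0.28 / (π × 0.875²) = 0.046564. Accumulating E over each segment gives final E = 2.3282.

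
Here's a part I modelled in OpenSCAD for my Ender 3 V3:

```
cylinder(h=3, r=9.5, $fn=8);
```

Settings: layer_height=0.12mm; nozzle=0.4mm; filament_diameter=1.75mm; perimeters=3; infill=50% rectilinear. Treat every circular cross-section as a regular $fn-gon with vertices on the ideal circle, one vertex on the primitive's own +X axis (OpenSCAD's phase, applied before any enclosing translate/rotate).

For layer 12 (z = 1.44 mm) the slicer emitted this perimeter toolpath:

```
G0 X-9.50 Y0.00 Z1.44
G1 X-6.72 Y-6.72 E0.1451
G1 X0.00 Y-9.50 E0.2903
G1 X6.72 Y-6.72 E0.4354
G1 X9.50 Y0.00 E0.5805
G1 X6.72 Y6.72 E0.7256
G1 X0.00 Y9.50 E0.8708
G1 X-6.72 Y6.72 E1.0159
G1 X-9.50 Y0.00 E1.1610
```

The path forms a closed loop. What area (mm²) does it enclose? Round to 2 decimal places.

255.36 mm²

Apply the shoelace formula to the sequence of (X, Y) vertices; enclosed area = 255.36 mm².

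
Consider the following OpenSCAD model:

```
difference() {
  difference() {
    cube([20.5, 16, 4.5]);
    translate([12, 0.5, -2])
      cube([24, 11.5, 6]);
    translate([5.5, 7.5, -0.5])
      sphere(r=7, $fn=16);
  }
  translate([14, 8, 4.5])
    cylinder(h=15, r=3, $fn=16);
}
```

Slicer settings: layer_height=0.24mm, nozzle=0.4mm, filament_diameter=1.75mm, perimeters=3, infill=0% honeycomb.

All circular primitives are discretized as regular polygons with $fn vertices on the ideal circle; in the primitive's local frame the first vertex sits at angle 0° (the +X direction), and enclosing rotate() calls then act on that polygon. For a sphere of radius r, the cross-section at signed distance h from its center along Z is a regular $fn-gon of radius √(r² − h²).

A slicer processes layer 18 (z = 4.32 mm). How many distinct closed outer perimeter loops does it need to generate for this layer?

At z = 4.32 mm: the 20.5×16 cube contributes its full rectangle; the cube at (12, 0.5) is absent (z outside [-2, 4]); the r=7 sphere at (5.5, 7.5) slices to a regular 16-gon of circumradius 5.076 (√(r²−h²) with h=4.82 from center); Taking the first minus the rest: starting from the 20.5×16 cube, the r=7 sphere at (5.5, 7.5) lies wholly inside it (removes its full 78.89 mm² and its 31.69 mm outline becomes a hole wall) — 1 connected region with 1 hole; the cylinder at (14, 8) is absent (z outside [4.5, 19.5]); After the difference (first − rest): none of the subtracted shapes is present at this height, so that combined region is unchanged — 1 connected region with 1 hole. The result has 1 disconnected region.

1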